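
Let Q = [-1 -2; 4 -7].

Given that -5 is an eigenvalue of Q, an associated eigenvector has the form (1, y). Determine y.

We need (Q + 5I)v = 0.
Q + 5I = [[4, -2], [4, -2]].
Row 1: (4)·1 + (-2)·y = 0
Row 2: (4)·1 + (-2)·y = 0
Solving gives y = 2.
Check: Q·(1, 2) = (-5, -10) = -5·(1, 2).

2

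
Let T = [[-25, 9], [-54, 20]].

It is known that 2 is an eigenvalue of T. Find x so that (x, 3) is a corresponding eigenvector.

1

We need (T - 2I)v = 0.
T - 2I = [[-27, 9], [-54, 18]].
Row 1: (-27)·x + (9)·3 = 0
Row 2: (-54)·x + (18)·3 = 0
Solving gives x = 1.
Check: T·(1, 3) = (2, 6) = 2·(1, 3).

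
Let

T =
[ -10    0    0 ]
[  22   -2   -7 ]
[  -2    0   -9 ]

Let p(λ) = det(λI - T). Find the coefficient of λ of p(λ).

128

p(λ) = λ^3 + 21λ^2 + 128λ + 180.
The coefficient of λ is 128.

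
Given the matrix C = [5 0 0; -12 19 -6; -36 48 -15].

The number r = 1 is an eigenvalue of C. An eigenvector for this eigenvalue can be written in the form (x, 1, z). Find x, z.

0, 3

We need (C - 1I)v = 0.
C - 1I = [[4, 0, 0], [-12, 18, -6], [-36, 48, -16]].
Row 1: (4)·x + (0)·1 + (0)·z = 0
Row 2: (-12)·x + (18)·1 + (-6)·z = 0
Row 3: (-36)·x + (48)·1 + (-16)·z = 0
Solving gives x = 0, z = 3.
Check: C·(0, 1, 3) = (0, 1, 3) = 1·(0, 1, 3).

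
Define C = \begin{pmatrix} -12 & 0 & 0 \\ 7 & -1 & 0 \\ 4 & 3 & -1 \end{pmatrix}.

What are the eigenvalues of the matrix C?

C is lower triangular, so its eigenvalues are the diagonal entries.
Diagonal: -12, -1, -1.

-12, -1, -1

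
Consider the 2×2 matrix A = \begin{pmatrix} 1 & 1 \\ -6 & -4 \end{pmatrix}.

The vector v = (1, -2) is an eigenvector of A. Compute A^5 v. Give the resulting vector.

(-1, 2)

First find the eigenvalue: Av = (-1, 2) = -1·(1, -2), so λ = -1.
Then A^5 v = λ^5·v = (-1)^5·(1, -2) = -1·(1, -2) = (-1, 2).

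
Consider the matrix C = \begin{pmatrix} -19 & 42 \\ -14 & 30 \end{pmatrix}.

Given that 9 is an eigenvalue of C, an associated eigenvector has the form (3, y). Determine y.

We need (C - 9I)v = 0.
C - 9I = [[-28, 42], [-14, 21]].
Row 1: (-28)·3 + (42)·y = 0
Row 2: (-14)·3 + (21)·y = 0
Solving gives y = 2.
Check: C·(3, 2) = (27, 18) = 9·(3, 2).

2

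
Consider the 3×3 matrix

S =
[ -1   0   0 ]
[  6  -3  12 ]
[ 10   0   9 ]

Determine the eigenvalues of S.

-3, -1, 9

The characteristic polynomial is p(t) = det(tI - S).
Cofactor expansion gives p(t) = t^3 - 5t^2 - 33t - 27.
Since p(-3) = 0, t = -3 is a root.
Factor out (t + 3): p(t) = (t + 3)·(t^2 - 8t - 9).
The quadratic factors as (t + 1)·(t - 9).
Eigenvalues: -3, -1, 9.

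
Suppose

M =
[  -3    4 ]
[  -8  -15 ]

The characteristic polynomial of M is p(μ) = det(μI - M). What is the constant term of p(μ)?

77

p(μ) = μ^2 + 18μ + 77.
The constant term is 77.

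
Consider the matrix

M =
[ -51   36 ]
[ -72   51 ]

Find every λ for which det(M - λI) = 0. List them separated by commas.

det(M - sI) = (-51 - s)(51 - s) - (36)·(-72) = s^2 - 9.
This factors as (s + 3)·(s - 3) = 0.
Eigenvalues: -3, 3.

-3, 3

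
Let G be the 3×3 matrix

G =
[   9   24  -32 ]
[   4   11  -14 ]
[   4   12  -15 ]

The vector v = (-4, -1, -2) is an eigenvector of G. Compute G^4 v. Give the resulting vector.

(-4, -1, -2)

First find the eigenvalue: Gv = (4, 1, 2) = -1·(-4, -1, -2), so λ = -1.
Then G^4 v = λ^4·v = (-1)^4·(-4, -1, -2) = 1·(-4, -1, -2) = (-4, -1, -2).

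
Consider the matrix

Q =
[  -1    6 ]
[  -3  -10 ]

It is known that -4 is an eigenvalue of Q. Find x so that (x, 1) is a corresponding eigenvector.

We need (Q + 4I)v = 0.
Q + 4I = [[3, 6], [-3, -6]].
Row 1: (3)·x + (6)·1 = 0
Row 2: (-3)·x + (-6)·1 = 0
Solving gives x = -2.
Check: Q·(-2, 1) = (8, -4) = -4·(-2, 1).

-2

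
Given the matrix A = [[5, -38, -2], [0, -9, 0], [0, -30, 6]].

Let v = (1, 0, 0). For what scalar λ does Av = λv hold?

5

Compute Av: A·(1, 0, 0) = (5, 0, 0).
Since Av = λv, compare component 1: 5 = λ·1, so λ = 5.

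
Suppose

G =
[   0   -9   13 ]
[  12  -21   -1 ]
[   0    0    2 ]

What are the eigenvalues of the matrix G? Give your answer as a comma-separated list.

-12, -9, 2

The characteristic polynomial is p(λ) = det(λI - G).
Cofactor expansion gives p(λ) = λ^3 + 19λ^2 + 66λ - 216.
Rational-root test: λ = -9 gives p(-9) = 0.
Factor out (λ + 9): p(λ) = (λ + 9)·(λ^2 + 10λ - 24).
The quadratic factors as (λ + 12)·(λ - 2).
Eigenvalues: -12, -9, 2.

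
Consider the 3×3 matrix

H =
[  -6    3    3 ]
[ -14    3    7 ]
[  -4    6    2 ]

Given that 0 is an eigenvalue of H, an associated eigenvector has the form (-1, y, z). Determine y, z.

We need (H)v = 0.
H = [[-6, 3, 3], [-14, 3, 7], [-4, 6, 2]].
Row 1: (-6)·-1 + (3)·y + (3)·z = 0
Row 2: (-14)·-1 + (3)·y + (7)·z = 0
Row 3: (-4)·-1 + (6)·y + (2)·z = 0
Solving gives y = 0, z = -2.
Check: H·(-1, 0, -2) = (0, 0, 0) = 0·(-1, 0, -2).

0, -2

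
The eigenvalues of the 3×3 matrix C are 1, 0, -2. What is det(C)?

0

det(C) is the product of the eigenvalues: (1) · (0) · (-2) = 0.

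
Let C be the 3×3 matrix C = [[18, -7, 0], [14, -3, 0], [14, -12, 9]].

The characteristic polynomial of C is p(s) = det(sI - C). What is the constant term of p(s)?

-396

p(s) = s^3 - 24s^2 + 179s - 396.
The constant term is -396.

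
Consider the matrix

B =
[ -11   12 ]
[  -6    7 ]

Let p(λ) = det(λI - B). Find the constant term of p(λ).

-5

p(λ) = λ^2 + 4λ - 5.
The constant term is -5.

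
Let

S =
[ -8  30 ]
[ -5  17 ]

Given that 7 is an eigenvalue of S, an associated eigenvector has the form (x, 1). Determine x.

2

We need (S - 7I)v = 0.
S - 7I = [[-15, 30], [-5, 10]].
Row 1: (-15)·x + (30)·1 = 0
Row 2: (-5)·x + (10)·1 = 0
Solving gives x = 2.
Check: S·(2, 1) = (14, 7) = 7·(2, 1).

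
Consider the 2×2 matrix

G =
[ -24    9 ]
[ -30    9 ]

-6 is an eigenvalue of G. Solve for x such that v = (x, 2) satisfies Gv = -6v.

We need (G + 6I)v = 0.
G + 6I = [[-18, 9], [-30, 15]].
Row 1: (-18)·x + (9)·2 = 0
Row 2: (-30)·x + (15)·2 = 0
Solving gives x = 1.
Check: G·(1, 2) = (-6, -12) = -6·(1, 2).

1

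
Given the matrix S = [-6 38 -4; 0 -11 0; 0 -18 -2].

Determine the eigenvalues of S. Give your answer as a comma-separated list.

-11, -6, -2

The characteristic polynomial is p(lambda) = det(lambda·I - S).
Expanding along the first row, p(lambda) = lambda^3 + 19·lambda^2 + 100·lambda + 132.
Rational-root test: lambda = -6 gives p(-6) = 0.
Factor out (lambda + 6): p(lambda) = (lambda + 6)·(lambda^2 + 13·lambda + 22).
The quadratic factors as (lambda + 11)·(lambda + 2).
Eigenvalues: -11, -6, -2.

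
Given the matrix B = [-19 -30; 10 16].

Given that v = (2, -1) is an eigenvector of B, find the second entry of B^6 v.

First find the eigenvalue: Bv = (-8, 4) = -4·(2, -1), so λ = -4.
Then B^6 v = λ^6·v = (-4)^6·(2, -1) = 4096·(2, -1) = (8192, -4096).

-4096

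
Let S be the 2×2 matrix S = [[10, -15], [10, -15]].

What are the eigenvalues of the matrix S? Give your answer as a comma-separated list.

det(S - tI) = (10 - t)(-15 - t) - (-15)·(10) = t^2 + 5t.
This factors as (t + 5)·t = 0.
Eigenvalues: -5, 0.

-5, 0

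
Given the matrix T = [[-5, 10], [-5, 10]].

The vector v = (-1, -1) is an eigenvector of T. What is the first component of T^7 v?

First find the eigenvalue: Tv = (-5, -5) = 5·(-1, -1), so λ = 5.
Then T^7 v = λ^7·v = 5^7·(-1, -1) = 78125·(-1, -1) = (-78125, -78125).

-78125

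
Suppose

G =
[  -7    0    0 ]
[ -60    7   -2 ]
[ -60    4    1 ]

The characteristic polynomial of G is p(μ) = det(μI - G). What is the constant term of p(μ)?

105

p(μ) = μ^3 - μ^2 - 41μ + 105.
The constant term is 105.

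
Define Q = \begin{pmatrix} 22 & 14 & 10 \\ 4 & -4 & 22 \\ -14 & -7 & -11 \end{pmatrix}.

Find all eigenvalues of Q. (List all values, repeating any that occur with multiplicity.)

-6, 3, 10

Compute the characteristic polynomial p(r) = det(rI - Q).
Expanding the 3×3 determinant: p(r) = r^3 - 7r^2 - 48r + 180.
Rational-root test: r = 3 gives p(3) = 0.
Dividing by (r - 3) leaves r^2 - 4r - 60.
The quadratic factors as (r + 6)·(r - 10).
Eigenvalues: -6, 3, 10.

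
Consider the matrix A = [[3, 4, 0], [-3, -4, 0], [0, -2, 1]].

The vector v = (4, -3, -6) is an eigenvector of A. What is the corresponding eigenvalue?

Compute Av: A·(4, -3, -6) = (0, 0, 0).
Since Av = λv, compare component 1: 0 = λ·4, so λ = 0.

0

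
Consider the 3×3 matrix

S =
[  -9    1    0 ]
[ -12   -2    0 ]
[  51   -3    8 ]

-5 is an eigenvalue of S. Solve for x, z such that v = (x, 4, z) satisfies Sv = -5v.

We need (S + 5I)v = 0.
S + 5I = [[-4, 1, 0], [-12, 3, 0], [51, -3, 13]].
Row 1: (-4)·x + (1)·4 + (0)·z = 0
Row 2: (-12)·x + (3)·4 + (0)·z = 0
Row 3: (51)·x + (-3)·4 + (13)·z = 0
Solving gives x = 1, z = -3.
Check: S·(1, 4, -3) = (-5, -20, 15) = -5·(1, 4, -3).

1, -3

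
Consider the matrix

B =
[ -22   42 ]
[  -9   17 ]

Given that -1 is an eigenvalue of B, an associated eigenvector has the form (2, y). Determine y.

1

We need (B + 1I)v = 0.
B + 1I = [[-21, 42], [-9, 18]].
Row 1: (-21)·2 + (42)·y = 0
Row 2: (-9)·2 + (18)·y = 0
Solving gives y = 1.
Check: B·(2, 1) = (-2, -1) = -1·(2, 1).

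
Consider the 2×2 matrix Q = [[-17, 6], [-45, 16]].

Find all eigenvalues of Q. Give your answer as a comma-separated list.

det(Q - rI) = (-17 - r)(16 - r) - (6)·(-45) = r^2 + r - 2.
This factors as (r + 2)·(r - 1) = 0.
Eigenvalues: -2, 1.

-2, 1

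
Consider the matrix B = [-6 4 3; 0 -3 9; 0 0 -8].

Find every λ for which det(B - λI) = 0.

-8, -6, -3

B is upper triangular, so its eigenvalues are the diagonal entries.
Diagonal: -6, -3, -8.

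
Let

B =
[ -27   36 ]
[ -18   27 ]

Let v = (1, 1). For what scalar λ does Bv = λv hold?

Compute Bv: B·(1, 1) = (9, 9).
Since Bv = λv, compare component 1: 9 = λ·1, so λ = 9.

9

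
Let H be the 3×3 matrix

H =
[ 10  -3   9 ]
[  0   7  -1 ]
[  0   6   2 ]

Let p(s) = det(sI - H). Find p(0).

p(0) = det(0·I − H) = det(−H) = (−1)^3·det(H).
det(H) = 200, so p(0) = -200.

-200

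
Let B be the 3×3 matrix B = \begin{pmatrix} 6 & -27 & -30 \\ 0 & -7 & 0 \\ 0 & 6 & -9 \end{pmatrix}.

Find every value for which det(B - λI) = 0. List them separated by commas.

-9, -7, 6

Set up det(λI - B) = 0.
Expanding along the first row, p(λ) = λ^3 + 10λ^2 - 33λ - 378.
Since p(6) = 0, λ = 6 is a root.
Factor out (λ - 6): p(λ) = (λ - 6)·(λ^2 + 16λ + 63).
The quadratic factors as (λ + 9)·(λ + 7).
Eigenvalues: -9, -7, 6.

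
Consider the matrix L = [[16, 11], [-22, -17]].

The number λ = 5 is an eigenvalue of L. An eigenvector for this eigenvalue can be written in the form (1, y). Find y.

We need (L - 5I)v = 0.
L - 5I = [[11, 11], [-22, -22]].
Row 1: (11)·1 + (11)·y = 0
Row 2: (-22)·1 + (-22)·y = 0
Solving gives y = -1.
Check: L·(1, -1) = (5, -5) = 5·(1, -1).

-1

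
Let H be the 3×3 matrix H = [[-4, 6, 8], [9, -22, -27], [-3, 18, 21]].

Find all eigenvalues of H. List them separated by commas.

The characteristic polynomial is p(λ) = det(λI - H).
Expanding the 3×3 determinant: p(λ) = λ^3 + 5λ^2 - 2λ - 24.
Rational-root test: λ = 2 gives p(2) = 0.
Dividing by (λ - 2) leaves λ^2 + 7λ + 12.
The quadratic factors as (λ + 4)·(λ + 3).
Eigenvalues: -4, -3, 2.

-4, -3, 2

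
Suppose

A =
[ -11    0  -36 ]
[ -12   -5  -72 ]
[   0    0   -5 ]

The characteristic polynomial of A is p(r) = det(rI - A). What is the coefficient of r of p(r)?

135

p(r) = r^3 + 21r^2 + 135r + 275.
The coefficient of r is 135.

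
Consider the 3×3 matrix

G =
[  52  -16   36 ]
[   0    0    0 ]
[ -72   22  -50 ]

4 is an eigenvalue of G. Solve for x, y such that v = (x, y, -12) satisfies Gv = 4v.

9, 0

We need (G - 4I)v = 0.
G - 4I = [[48, -16, 36], [0, -4, 0], [-72, 22, -54]].
Row 1: (48)·x + (-16)·y + (36)·-12 = 0
Row 2: (0)·x + (-4)·y + (0)·-12 = 0
Row 3: (-72)·x + (22)·y + (-54)·-12 = 0
Solving gives x = 9, y = 0.
Check: G·(9, 0, -12) = (36, 0, -48) = 4·(9, 0, -12).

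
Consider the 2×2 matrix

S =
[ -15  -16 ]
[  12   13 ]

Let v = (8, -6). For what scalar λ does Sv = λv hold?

-3

Compute Sv: S·(8, -6) = (-24, 18).
Since Sv = λv, compare component 1: -24 = λ·8, so λ = -3.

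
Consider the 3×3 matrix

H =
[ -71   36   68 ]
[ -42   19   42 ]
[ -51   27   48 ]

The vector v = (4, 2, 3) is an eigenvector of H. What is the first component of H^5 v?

-128

First find the eigenvalue: Hv = (-8, -4, -6) = -2·(4, 2, 3), so λ = -2.
Then H^5 v = λ^5·v = (-2)^5·(4, 2, 3) = -32·(4, 2, 3) = (-128, -64, -96).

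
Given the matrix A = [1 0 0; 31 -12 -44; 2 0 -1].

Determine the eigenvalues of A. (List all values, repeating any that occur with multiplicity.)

-12, -1, 1

Compute the characteristic polynomial p(s) = det(sI - A).
Expanding the 3×3 determinant: p(s) = s^3 + 12s^2 - s - 12.
Try s = 1: p(1) = 0, so 1 is a root.
Factor out (s - 1): p(s) = (s - 1)·(s^2 + 13s + 12).
The quadratic factors as (s + 12)·(s + 1).
Eigenvalues: -12, -1, 1.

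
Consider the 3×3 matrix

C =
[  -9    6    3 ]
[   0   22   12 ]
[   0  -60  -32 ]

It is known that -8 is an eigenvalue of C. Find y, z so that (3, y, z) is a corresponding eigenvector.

-2, 5

We need (C + 8I)v = 0.
C + 8I = [[-1, 6, 3], [0, 30, 12], [0, -60, -24]].
Row 1: (-1)·3 + (6)·y + (3)·z = 0
Row 2: (0)·3 + (30)·y + (12)·z = 0
Row 3: (0)·3 + (-60)·y + (-24)·z = 0
Solving gives y = -2, z = 5.
Check: C·(3, -2, 5) = (-24, 16, -40) = -8·(3, -2, 5).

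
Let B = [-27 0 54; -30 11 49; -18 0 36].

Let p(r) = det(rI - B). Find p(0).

0

p(0) = det(0·I − B) = det(−B) = (−1)^3·det(B).
det(B) = 0, so p(0) = 0.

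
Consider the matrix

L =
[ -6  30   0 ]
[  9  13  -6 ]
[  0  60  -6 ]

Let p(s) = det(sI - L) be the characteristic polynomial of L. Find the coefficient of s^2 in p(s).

-1

The coefficient of s^2 of det(sI - L) is −trace(L).
trace(L) = (-6) + (13) + (-6) = 1, so the coefficient is -1.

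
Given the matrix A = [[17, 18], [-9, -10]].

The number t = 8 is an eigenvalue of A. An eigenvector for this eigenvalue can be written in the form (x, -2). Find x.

4

We need (A - 8I)v = 0.
A - 8I = [[9, 18], [-9, -18]].
Row 1: (9)·x + (18)·-2 = 0
Row 2: (-9)·x + (-18)·-2 = 0
Solving gives x = 4.
Check: A·(4, -2) = (32, -16) = 8·(4, -2).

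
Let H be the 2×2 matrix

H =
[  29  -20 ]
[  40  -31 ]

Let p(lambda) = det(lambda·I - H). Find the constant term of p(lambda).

p(lambda) = lambda^2 + 2·lambda - 99.
The constant term is -99.

-99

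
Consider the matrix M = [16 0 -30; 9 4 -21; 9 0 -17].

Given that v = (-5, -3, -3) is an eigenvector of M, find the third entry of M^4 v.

First find the eigenvalue: Mv = (10, 6, 6) = -2·(-5, -3, -3), so λ = -2.
Then M^4 v = λ^4·v = (-2)^4·(-5, -3, -3) = 16·(-5, -3, -3) = (-80, -48, -48).

-48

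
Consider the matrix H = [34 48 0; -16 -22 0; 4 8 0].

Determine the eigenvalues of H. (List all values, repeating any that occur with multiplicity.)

Set up det(sI - H) = 0.
Expanding the 3×3 determinant: p(s) = s^3 - 12s^2 + 20s.
Rational-root test: s = 2 gives p(2) = 0.
Factor out (s - 2): p(s) = (s - 2)·(s^2 - 10s).
The quadratic factors as s·(s - 10).
Eigenvalues: 0, 2, 10.

0, 2, 10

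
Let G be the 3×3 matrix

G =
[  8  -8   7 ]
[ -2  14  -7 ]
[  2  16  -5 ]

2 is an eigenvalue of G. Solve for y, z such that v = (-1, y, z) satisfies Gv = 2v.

1, 2

We need (G - 2I)v = 0.
G - 2I = [[6, -8, 7], [-2, 12, -7], [2, 16, -7]].
Row 1: (6)·-1 + (-8)·y + (7)·z = 0
Row 2: (-2)·-1 + (12)·y + (-7)·z = 0
Row 3: (2)·-1 + (16)·y + (-7)·z = 0
Solving gives y = 1, z = 2.
Check: G·(-1, 1, 2) = (-2, 2, 4) = 2·(-1, 1, 2).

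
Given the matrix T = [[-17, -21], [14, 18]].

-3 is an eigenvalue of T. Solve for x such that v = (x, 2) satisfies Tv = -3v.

We need (T + 3I)v = 0.
T + 3I = [[-14, -21], [14, 21]].
Row 1: (-14)·x + (-21)·2 = 0
Row 2: (14)·x + (21)·2 = 0
Solving gives x = -3.
Check: T·(-3, 2) = (9, -6) = -3·(-3, 2).

-3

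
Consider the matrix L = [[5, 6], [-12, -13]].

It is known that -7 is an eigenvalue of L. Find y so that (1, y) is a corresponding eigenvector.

-2

We need (L + 7I)v = 0.
L + 7I = [[12, 6], [-12, -6]].
Row 1: (12)·1 + (6)·y = 0
Row 2: (-12)·1 + (-6)·y = 0
Solving gives y = -2.
Check: L·(1, -2) = (-7, 14) = -7·(1, -2).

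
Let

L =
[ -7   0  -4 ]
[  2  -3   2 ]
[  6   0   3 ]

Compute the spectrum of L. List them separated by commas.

-3, -3, -1

Compute the characteristic polynomial p(s) = det(sI - L).
Cofactor expansion gives p(s) = s^3 + 7s^2 + 15s + 9.
Since p(-1) = 0, s = -1 is a root.
Dividing by (s + 1) leaves s^2 + 6s + 9.
The quadratic factor is (s + 3)^2.
Eigenvalues: -3, -3, -1.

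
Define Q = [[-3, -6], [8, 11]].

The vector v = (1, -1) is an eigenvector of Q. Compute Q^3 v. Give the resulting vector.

First find the eigenvalue: Qv = (3, -3) = 3·(1, -1), so λ = 3.
Then Q^3 v = λ^3·v = 3^3·(1, -1) = 27·(1, -1) = (27, -27).

(27, -27)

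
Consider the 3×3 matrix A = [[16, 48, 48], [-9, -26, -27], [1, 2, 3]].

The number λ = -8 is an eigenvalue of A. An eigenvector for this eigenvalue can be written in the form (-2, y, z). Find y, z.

We need (A + 8I)v = 0.
A + 8I = [[24, 48, 48], [-9, -18, -27], [1, 2, 11]].
Row 1: (24)·-2 + (48)·y + (48)·z = 0
Row 2: (-9)·-2 + (-18)·y + (-27)·z = 0
Row 3: (1)·-2 + (2)·y + (11)·z = 0
Solving gives y = 1, z = 0.
Check: A·(-2, 1, 0) = (16, -8, 0) = -8·(-2, 1, 0).

1, 0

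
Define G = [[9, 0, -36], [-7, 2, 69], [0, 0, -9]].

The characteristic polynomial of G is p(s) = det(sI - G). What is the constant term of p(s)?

p(s) = s^3 - 2s^2 - 81s + 162.
The constant term is 162.

162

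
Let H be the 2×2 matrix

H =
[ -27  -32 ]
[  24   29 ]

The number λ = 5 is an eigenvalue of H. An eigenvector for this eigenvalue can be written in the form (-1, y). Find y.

We need (H - 5I)v = 0.
H - 5I = [[-32, -32], [24, 24]].
Row 1: (-32)·-1 + (-32)·y = 0
Row 2: (24)·-1 + (24)·y = 0
Solving gives y = 1.
Check: H·(-1, 1) = (-5, 5) = 5·(-1, 1).

1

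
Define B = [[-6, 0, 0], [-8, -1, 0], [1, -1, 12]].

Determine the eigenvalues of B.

B is lower triangular, so its eigenvalues are the diagonal entries.
Diagonal: -6, -1, 12.

-6, -1, 12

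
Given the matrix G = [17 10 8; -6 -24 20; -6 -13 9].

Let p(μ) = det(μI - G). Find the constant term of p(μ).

440

p(μ) = μ^3 - 2μ^2 - 103μ + 440.
The constant term is 440.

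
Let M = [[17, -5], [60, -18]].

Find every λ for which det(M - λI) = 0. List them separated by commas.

det(M - λI) = (17 - λ)(-18 - λ) - (-5)·(60) = λ^2 + λ - 6.
This factors as (λ + 3)·(λ - 2) = 0.
Eigenvalues: -3, 2.

-3, 2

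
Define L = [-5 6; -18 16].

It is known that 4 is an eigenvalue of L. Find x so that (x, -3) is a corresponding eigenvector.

-2

We need (L - 4I)v = 0.
L - 4I = [[-9, 6], [-18, 12]].
Row 1: (-9)·x + (6)·-3 = 0
Row 2: (-18)·x + (12)·-3 = 0
Solving gives x = -2.
Check: L·(-2, -3) = (-8, -12) = 4·(-2, -3).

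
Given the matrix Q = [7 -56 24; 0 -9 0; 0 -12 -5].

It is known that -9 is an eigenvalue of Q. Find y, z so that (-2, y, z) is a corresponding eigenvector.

We need (Q + 9I)v = 0.
Q + 9I = [[16, -56, 24], [0, 0, 0], [0, -12, 4]].
Row 1: (16)·-2 + (-56)·y + (24)·z = 0
Row 2: (0)·-2 + (0)·y + (0)·z = 0
Row 3: (0)·-2 + (-12)·y + (4)·z = 0
Solving gives y = 2, z = 6.
Check: Q·(-2, 2, 6) = (18, -18, -54) = -9·(-2, 2, 6).

2, 6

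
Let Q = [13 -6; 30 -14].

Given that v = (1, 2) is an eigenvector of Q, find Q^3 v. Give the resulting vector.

First find the eigenvalue: Qv = (1, 2) = 1·(1, 2), so λ = 1.
Then Q^3 v = λ^3·v = 1^3·(1, 2) = 1·(1, 2) = (1, 2).

(1, 2)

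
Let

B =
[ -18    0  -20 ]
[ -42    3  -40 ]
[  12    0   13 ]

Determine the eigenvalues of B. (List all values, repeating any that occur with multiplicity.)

-3, -2, 3

Set up det(rI - B) = 0.
Expanding the 3×3 determinant: p(r) = r^3 + 2r^2 - 9r - 18.
Since p(3) = 0, r = 3 is a root.
Factor out (r - 3): p(r) = (r - 3)·(r^2 + 5r + 6).
The quadratic factors as (r + 3)·(r + 2).
Eigenvalues: -3, -2, 3.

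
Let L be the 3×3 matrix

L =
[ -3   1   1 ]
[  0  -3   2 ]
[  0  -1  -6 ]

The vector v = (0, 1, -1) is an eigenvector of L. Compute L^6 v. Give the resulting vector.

(0, 15625, -15625)

First find the eigenvalue: Lv = (0, -5, 5) = -5·(0, 1, -1), so λ = -5.
Then L^6 v = λ^6·v = (-5)^6·(0, 1, -1) = 15625·(0, 1, -1) = (0, 15625, -15625).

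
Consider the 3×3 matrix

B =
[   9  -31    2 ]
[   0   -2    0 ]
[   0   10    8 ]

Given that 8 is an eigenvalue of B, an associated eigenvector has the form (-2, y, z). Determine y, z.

0, 1

We need (B - 8I)v = 0.
B - 8I = [[1, -31, 2], [0, -10, 0], [0, 10, 0]].
Row 1: (1)·-2 + (-31)·y + (2)·z = 0
Row 2: (0)·-2 + (-10)·y + (0)·z = 0
Row 3: (0)·-2 + (10)·y + (0)·z = 0
Solving gives y = 0, z = 1.
Check: B·(-2, 0, 1) = (-16, 0, 8) = 8·(-2, 0, 1).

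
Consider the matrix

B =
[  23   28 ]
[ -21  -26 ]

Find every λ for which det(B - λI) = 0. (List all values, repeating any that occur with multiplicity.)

-5, 2

det(B - lambda·I) = (23 - lambda)(-26 - lambda) - (28)·(-21) = lambda^2 + 3·lambda - 10.
This factors as (lambda + 5)·(lambda - 2) = 0.
Eigenvalues: -5, 2.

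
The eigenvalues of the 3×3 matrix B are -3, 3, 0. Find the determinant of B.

0

det(B) is the product of the eigenvalues: (-3) · (3) · (0) = 0.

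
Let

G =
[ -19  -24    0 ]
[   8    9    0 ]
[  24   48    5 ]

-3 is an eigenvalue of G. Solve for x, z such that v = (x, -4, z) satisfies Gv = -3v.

6, 6

We need (G + 3I)v = 0.
G + 3I = [[-16, -24, 0], [8, 12, 0], [24, 48, 8]].
Row 1: (-16)·x + (-24)·-4 + (0)·z = 0
Row 2: (8)·x + (12)·-4 + (0)·z = 0
Row 3: (24)·x + (48)·-4 + (8)·z = 0
Solving gives x = 6, z = 6.
Check: G·(6, -4, 6) = (-18, 12, -18) = -3·(6, -4, 6).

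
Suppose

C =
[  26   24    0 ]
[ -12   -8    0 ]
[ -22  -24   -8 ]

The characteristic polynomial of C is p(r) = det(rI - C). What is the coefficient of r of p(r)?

-64

p(r) = r^3 - 10r^2 - 64r + 640.
The coefficient of r is -64.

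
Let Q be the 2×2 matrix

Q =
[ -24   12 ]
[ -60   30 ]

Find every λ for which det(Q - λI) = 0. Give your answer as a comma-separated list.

det(Q - sI) = (-24 - s)(30 - s) - (12)·(-60) = s^2 - 6s.
This factors as s·(s - 6) = 0.
Eigenvalues: 0, 6.

0, 6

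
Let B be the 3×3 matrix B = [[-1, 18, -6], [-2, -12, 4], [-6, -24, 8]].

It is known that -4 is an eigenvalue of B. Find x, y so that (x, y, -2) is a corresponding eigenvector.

We need (B + 4I)v = 0.
B + 4I = [[3, 18, -6], [-2, -8, 4], [-6, -24, 12]].
Row 1: (3)·x + (18)·y + (-6)·-2 = 0
Row 2: (-2)·x + (-8)·y + (4)·-2 = 0
Row 3: (-6)·x + (-24)·y + (12)·-2 = 0
Solving gives x = -4, y = 0.
Check: B·(-4, 0, -2) = (16, 0, 8) = -4·(-4, 0, -2).

-4, 0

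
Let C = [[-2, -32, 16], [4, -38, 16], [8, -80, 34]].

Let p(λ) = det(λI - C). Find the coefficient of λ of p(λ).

-4

p(λ) = λ^3 + 6λ^2 - 4λ - 24.
The coefficient of λ is -4.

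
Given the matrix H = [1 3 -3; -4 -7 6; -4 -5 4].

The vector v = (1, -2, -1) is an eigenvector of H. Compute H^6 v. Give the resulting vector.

(64, -128, -64)

First find the eigenvalue: Hv = (-2, 4, 2) = -2·(1, -2, -1), so λ = -2.
Then H^6 v = λ^6·v = (-2)^6·(1, -2, -1) = 64·(1, -2, -1) = (64, -128, -64).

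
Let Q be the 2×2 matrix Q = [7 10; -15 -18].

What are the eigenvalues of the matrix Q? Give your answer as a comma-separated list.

det(Q - μI) = (7 - μ)(-18 - μ) - (10)·(-15) = μ^2 + 11μ + 24.
This factors as (μ + 8)·(μ + 3) = 0.
Eigenvalues: -8, -3.

-8, -3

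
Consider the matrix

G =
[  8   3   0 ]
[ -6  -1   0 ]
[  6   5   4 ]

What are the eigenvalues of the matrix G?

Compute the characteristic polynomial p(μ) = det(μI - G).
Expanding along the first row, p(μ) = μ^3 - 11μ^2 + 38μ - 40.
Since p(2) = 0, μ = 2 is a root.
Dividing by (μ - 2) leaves μ^2 - 9μ + 20.
The quadratic factors as (μ - 4)·(μ - 5).
Eigenvalues: 2, 4, 5.

2, 4, 5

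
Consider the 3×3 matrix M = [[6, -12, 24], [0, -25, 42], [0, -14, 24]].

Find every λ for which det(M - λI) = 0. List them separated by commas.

The characteristic polynomial is p(t) = det(tI - M).
Expanding along the first row, p(t) = t^3 - 5t^2 - 18t + 72.
Since p(3) = 0, t = 3 is a root.
Dividing by (t - 3) leaves t^2 - 2t - 24.
The quadratic factors as (t + 4)·(t - 6).
Eigenvalues: -4, 3, 6.

-4, 3, 6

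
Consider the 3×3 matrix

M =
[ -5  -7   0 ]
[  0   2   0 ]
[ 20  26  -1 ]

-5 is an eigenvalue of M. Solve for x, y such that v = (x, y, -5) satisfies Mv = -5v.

We need (M + 5I)v = 0.
M + 5I = [[0, -7, 0], [0, 7, 0], [20, 26, 4]].
Row 1: (0)·x + (-7)·y + (0)·-5 = 0
Row 2: (0)·x + (7)·y + (0)·-5 = 0
Row 3: (20)·x + (26)·y + (4)·-5 = 0
Solving gives x = 1, y = 0.
Check: M·(1, 0, -5) = (-5, 0, 25) = -5·(1, 0, -5).

1, 0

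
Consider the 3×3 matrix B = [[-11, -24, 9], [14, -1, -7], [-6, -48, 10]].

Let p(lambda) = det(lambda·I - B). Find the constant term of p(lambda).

p(lambda) = lambda^3 + 2·lambda^2 - 55·lambda - 56.
The constant term is -56.

-56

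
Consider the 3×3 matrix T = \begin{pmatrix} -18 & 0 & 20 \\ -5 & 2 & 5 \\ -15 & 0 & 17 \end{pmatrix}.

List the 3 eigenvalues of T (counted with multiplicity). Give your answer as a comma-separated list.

-3, 2, 2

Set up det(tI - T) = 0.
Cofactor expansion gives p(t) = t^3 - t^2 - 8t + 12.
Try t = 2: p(2) = 0, so 2 is a root.
Factor out (t - 2): p(t) = (t - 2)·(t^2 + t - 6).
The quadratic factors as (t + 3)·(t - 2).
Eigenvalues: -3, 2, 2.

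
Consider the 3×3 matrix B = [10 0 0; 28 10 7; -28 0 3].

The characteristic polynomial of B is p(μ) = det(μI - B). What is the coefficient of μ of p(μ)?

160

p(μ) = μ^3 - 23μ^2 + 160μ - 300.
The coefficient of μ is 160.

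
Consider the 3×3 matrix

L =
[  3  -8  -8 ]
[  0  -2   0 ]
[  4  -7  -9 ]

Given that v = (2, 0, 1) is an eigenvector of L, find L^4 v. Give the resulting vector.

First find the eigenvalue: Lv = (-2, 0, -1) = -1·(2, 0, 1), so λ = -1.
Then L^4 v = λ^4·v = (-1)^4·(2, 0, 1) = 1·(2, 0, 1) = (2, 0, 1).

(2, 0, 1)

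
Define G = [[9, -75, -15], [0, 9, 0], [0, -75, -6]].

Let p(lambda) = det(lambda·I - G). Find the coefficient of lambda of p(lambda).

p(lambda) = lambda^3 - 12·lambda^2 - 27·lambda + 486.
The coefficient of lambda is -27.

-27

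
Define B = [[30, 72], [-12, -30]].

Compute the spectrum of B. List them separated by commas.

det(B - tI) = (30 - t)(-30 - t) - (72)·(-12) = t^2 - 36.
This factors as (t + 6)·(t - 6) = 0.
Eigenvalues: -6, 6.

-6, 6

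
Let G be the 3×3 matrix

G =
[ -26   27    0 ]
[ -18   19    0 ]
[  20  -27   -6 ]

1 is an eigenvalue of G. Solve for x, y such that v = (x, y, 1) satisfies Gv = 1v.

We need (G - 1I)v = 0.
G - 1I = [[-27, 27, 0], [-18, 18, 0], [20, -27, -7]].
Row 1: (-27)·x + (27)·y + (0)·1 = 0
Row 2: (-18)·x + (18)·y + (0)·1 = 0
Row 3: (20)·x + (-27)·y + (-7)·1 = 0
Solving gives x = -1, y = -1.
Check: G·(-1, -1, 1) = (-1, -1, 1) = 1·(-1, -1, 1).

-1, -1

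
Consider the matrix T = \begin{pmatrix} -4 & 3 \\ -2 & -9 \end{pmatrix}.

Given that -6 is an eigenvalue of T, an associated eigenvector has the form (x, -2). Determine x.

3

We need (T + 6I)v = 0.
T + 6I = [[2, 3], [-2, -3]].
Row 1: (2)·x + (3)·-2 = 0
Row 2: (-2)·x + (-3)·-2 = 0
Solving gives x = 3.
Check: T·(3, -2) = (-18, 12) = -6·(3, -2).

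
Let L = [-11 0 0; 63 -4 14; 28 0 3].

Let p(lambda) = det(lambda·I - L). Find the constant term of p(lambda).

-132

p(lambda) = lambda^3 + 12·lambda^2 - lambda - 132.
The constant term is -132.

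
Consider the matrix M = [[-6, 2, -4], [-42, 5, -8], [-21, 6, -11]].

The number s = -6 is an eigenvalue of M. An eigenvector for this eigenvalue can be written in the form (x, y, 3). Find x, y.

1, 6

We need (M + 6I)v = 0.
M + 6I = [[0, 2, -4], [-42, 11, -8], [-21, 6, -5]].
Row 1: (0)·x + (2)·y + (-4)·3 = 0
Row 2: (-42)·x + (11)·y + (-8)·3 = 0
Row 3: (-21)·x + (6)·y + (-5)·3 = 0
Solving gives x = 1, y = 6.
Check: M·(1, 6, 3) = (-6, -36, -18) = -6·(1, 6, 3).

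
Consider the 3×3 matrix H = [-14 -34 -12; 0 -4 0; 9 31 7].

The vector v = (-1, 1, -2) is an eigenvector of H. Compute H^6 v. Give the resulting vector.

First find the eigenvalue: Hv = (4, -4, 8) = -4·(-1, 1, -2), so λ = -4.
Then H^6 v = λ^6·v = (-4)^6·(-1, 1, -2) = 4096·(-1, 1, -2) = (-4096, 4096, -8192).

(-4096, 4096, -8192)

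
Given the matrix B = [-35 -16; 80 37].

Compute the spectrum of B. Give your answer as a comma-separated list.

det(B - λI) = (-35 - λ)(37 - λ) - (-16)·(80) = λ^2 - 2λ - 15.
This factors as (λ + 3)·(λ - 5) = 0.
Eigenvalues: -3, 5.

-3, 5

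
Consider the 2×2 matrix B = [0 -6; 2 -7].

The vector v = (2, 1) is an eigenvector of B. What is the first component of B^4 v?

162

First find the eigenvalue: Bv = (-6, -3) = -3·(2, 1), so λ = -3.
Then B^4 v = λ^4·v = (-3)^4·(2, 1) = 81·(2, 1) = (162, 81).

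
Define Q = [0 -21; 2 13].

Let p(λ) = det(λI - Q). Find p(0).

p(0) = det(0·I − Q) = det(−Q) = (−1)^2·det(Q).
det(Q) = 42, so p(0) = 42.

42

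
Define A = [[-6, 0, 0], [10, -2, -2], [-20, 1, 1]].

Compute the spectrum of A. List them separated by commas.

-6, -1, 0

Compute the characteristic polynomial p(λ) = det(λI - A).
Cofactor expansion gives p(λ) = λ^3 + 7λ^2 + 6λ.
Try λ = 0: p(0) = 0, so 0 is a root.
Factor out λ: p(λ) = λ·(λ^2 + 7λ + 6).
The quadratic factors as (λ + 6)·(λ + 1).
Eigenvalues: -6, -1, 0.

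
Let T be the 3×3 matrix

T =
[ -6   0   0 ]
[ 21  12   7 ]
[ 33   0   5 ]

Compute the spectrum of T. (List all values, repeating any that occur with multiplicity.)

-6, 5, 12

Set up det(sI - T) = 0.
Expanding the 3×3 determinant: p(s) = s^3 - 11s^2 - 42s + 360.
Rational-root test: s = 12 gives p(12) = 0.
Factor out (s - 12): p(s) = (s - 12)·(s^2 + s - 30).
The quadratic factors as (s + 6)·(s - 5).
Eigenvalues: -6, 5, 12.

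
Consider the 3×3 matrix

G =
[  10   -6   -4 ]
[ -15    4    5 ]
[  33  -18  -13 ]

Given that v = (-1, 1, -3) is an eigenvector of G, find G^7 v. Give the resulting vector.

First find the eigenvalue: Gv = (-4, 4, -12) = 4·(-1, 1, -3), so λ = 4.
Then G^7 v = λ^7·v = 4^7·(-1, 1, -3) = 16384·(-1, 1, -3) = (-16384, 16384, -49152).

(-16384, 16384, -49152)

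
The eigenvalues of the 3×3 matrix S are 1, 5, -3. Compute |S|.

-15

det(S) is the product of the eigenvalues: (1) · (5) · (-3) = -15.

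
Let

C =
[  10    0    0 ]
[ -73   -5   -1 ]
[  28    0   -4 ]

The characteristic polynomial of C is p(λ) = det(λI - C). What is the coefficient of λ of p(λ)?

p(λ) = λ^3 - λ^2 - 70λ - 200.
The coefficient of λ is -70.

-70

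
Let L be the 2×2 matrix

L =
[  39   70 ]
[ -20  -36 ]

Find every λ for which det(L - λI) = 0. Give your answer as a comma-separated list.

-1, 4

det(L - sI) = (39 - s)(-36 - s) - (70)·(-20) = s^2 - 3s - 4.
This factors as (s + 1)·(s - 4) = 0.
Eigenvalues: -1, 4.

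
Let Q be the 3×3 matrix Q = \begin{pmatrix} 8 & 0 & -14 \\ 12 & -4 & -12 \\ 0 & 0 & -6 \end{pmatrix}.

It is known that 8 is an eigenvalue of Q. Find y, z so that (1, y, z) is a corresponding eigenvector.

1, 0

We need (Q - 8I)v = 0.
Q - 8I = [[0, 0, -14], [12, -12, -12], [0, 0, -14]].
Row 1: (0)·1 + (0)·y + (-14)·z = 0
Row 2: (12)·1 + (-12)·y + (-12)·z = 0
Row 3: (0)·1 + (0)·y + (-14)·z = 0
Solving gives y = 1, z = 0.
Check: Q·(1, 1, 0) = (8, 8, 0) = 8·(1, 1, 0).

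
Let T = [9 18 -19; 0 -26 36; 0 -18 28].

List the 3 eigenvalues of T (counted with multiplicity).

-8, 9, 10

Set up det(λI - T) = 0.
Expanding along the first row, p(λ) = λ^3 - 11λ^2 - 62λ + 720.
Rational-root test: λ = -8 gives p(-8) = 0.
Dividing by (λ + 8) leaves λ^2 - 19λ + 90.
The quadratic factors as (λ - 9)·(λ - 10).
Eigenvalues: -8, 9, 10.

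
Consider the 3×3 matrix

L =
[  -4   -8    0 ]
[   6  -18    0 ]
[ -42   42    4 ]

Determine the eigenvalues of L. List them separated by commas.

-12, -10, 4

The characteristic polynomial is p(t) = det(tI - L).
Expanding the 3×3 determinant: p(t) = t^3 + 18t^2 + 32t - 480.
Rational-root test: t = 4 gives p(4) = 0.
Dividing by (t - 4) leaves t^2 + 22t + 120.
The quadratic factors as (t + 12)·(t + 10).
Eigenvalues: -12, -10, 4.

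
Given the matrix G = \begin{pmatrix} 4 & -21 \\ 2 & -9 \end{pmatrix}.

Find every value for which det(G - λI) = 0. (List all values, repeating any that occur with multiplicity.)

-3, -2

det(G - λI) = (4 - λ)(-9 - λ) - (-21)·(2) = λ^2 + 5λ + 6.
This factors as (λ + 3)·(λ + 2) = 0.
Eigenvalues: -3, -2.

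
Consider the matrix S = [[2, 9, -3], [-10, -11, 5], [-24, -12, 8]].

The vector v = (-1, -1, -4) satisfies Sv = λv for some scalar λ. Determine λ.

-1

Compute Sv: S·(-1, -1, -4) = (1, 1, 4).
Since Sv = λv, compare component 1: 1 = λ·-1, so λ = -1.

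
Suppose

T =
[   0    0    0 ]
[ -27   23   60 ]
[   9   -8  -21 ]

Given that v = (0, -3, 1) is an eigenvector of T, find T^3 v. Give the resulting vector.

(0, -81, 27)

First find the eigenvalue: Tv = (0, -9, 3) = 3·(0, -3, 1), so λ = 3.
Then T^3 v = λ^3·v = 3^3·(0, -3, 1) = 27·(0, -3, 1) = (0, -81, 27).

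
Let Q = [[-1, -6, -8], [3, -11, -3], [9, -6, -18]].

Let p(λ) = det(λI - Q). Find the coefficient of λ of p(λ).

p(λ) = λ^3 + 30λ^2 + 299λ + 990.
The coefficient of λ is 299.

299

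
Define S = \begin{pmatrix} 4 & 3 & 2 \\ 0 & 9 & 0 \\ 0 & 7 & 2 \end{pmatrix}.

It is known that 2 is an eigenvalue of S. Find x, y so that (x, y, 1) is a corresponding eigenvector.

-1, 0

We need (S - 2I)v = 0.
S - 2I = [[2, 3, 2], [0, 7, 0], [0, 7, 0]].
Row 1: (2)·x + (3)·y + (2)·1 = 0
Row 2: (0)·x + (7)·y + (0)·1 = 0
Row 3: (0)·x + (7)·y + (0)·1 = 0
Solving gives x = -1, y = 0.
Check: S·(-1, 0, 1) = (-2, 0, 2) = 2·(-1, 0, 1).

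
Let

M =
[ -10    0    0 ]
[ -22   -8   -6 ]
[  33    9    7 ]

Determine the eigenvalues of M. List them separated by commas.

-10, -2, 1

The characteristic polynomial is p(μ) = det(μI - M).
Expanding along the first row, p(μ) = μ^3 + 11μ^2 + 8μ - 20.
Since p(1) = 0, μ = 1 is a root.
Dividing by (μ - 1) leaves μ^2 + 12μ + 20.
The quadratic factors as (μ + 10)·(μ + 2).
Eigenvalues: -10, -2, 1.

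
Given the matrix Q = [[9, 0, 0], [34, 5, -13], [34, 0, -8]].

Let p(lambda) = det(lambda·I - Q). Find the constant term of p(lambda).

p(lambda) = lambda^3 - 6·lambda^2 - 67·lambda + 360.
The constant term is 360.

360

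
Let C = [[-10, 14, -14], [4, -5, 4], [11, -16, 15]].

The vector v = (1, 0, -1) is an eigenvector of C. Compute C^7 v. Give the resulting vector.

(16384, 0, -16384)

First find the eigenvalue: Cv = (4, 0, -4) = 4·(1, 0, -1), so λ = 4.
Then C^7 v = λ^7·v = 4^7·(1, 0, -1) = 16384·(1, 0, -1) = (16384, 0, -16384).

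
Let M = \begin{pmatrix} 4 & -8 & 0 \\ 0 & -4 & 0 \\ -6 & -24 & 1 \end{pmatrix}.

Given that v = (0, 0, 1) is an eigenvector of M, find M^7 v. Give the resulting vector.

First find the eigenvalue: Mv = (0, 0, 1) = 1·(0, 0, 1), so λ = 1.
Then M^7 v = λ^7·v = 1^7·(0, 0, 1) = 1·(0, 0, 1) = (0, 0, 1).

(0, 0, 1)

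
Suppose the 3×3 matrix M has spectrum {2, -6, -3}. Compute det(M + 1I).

If M has eigenvalues 2, -6, -3, then M + 1I has eigenvalues 3, -5, -2.
det(M + 1I) = (3) · (-5) · (-2) = 30.

30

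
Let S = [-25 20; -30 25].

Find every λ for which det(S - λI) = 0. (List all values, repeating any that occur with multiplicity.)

det(S - λI) = (-25 - λ)(25 - λ) - (20)·(-30) = λ^2 - 25.
This factors as (λ + 5)·(λ - 5) = 0.
Eigenvalues: -5, 5.

-5, 5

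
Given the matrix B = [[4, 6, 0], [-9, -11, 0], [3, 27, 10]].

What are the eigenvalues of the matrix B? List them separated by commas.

The characteristic polynomial is p(μ) = det(μI - B).
Expanding the 3×3 determinant: p(μ) = μ^3 - 3μ^2 - 60μ - 100.
Try μ = -2: p(-2) = 0, so -2 is a root.
Dividing by (μ + 2) leaves μ^2 - 5μ - 50.
The quadratic factors as (μ + 5)·(μ - 10).
Eigenvalues: -5, -2, 10.

-5, -2, 10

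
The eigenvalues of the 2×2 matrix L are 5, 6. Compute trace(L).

11

trace(L) is the sum of the eigenvalues: (5) + (6) = 11.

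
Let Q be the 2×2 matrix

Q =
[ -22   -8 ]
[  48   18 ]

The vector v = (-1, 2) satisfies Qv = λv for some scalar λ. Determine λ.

-6

Compute Qv: Q·(-1, 2) = (6, -12).
Since Qv = λv, compare component 1: 6 = λ·-1, so λ = -6.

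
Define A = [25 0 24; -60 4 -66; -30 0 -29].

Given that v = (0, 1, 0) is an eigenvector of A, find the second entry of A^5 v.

1024

First find the eigenvalue: Av = (0, 4, 0) = 4·(0, 1, 0), so λ = 4.
Then A^5 v = λ^5·v = 4^5·(0, 1, 0) = 1024·(0, 1, 0) = (0, 1024, 0).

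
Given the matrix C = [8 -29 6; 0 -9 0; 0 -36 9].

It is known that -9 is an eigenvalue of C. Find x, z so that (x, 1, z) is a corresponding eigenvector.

1, 2

We need (C + 9I)v = 0.
C + 9I = [[17, -29, 6], [0, 0, 0], [0, -36, 18]].
Row 1: (17)·x + (-29)·1 + (6)·z = 0
Row 2: (0)·x + (0)·1 + (0)·z = 0
Row 3: (0)·x + (-36)·1 + (18)·z = 0
Solving gives x = 1, z = 2.
Check: C·(1, 1, 2) = (-9, -9, -18) = -9·(1, 1, 2).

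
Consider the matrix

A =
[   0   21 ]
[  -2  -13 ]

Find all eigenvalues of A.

det(A - lambda·I) = (0 - lambda)(-13 - lambda) - (21)·(-2) = lambda^2 + 13·lambda + 42.
This factors as (lambda + 7)·(lambda + 6) = 0.
Eigenvalues: -7, -6.

-7, -6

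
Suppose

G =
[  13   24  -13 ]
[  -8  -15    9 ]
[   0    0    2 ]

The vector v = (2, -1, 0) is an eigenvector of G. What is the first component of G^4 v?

First find the eigenvalue: Gv = (2, -1, 0) = 1·(2, -1, 0), so λ = 1.
Then G^4 v = λ^4·v = 1^4·(2, -1, 0) = 1·(2, -1, 0) = (2, -1, 0).

2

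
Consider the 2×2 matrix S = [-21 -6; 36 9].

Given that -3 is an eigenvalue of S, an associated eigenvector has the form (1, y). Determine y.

We need (S + 3I)v = 0.
S + 3I = [[-18, -6], [36, 12]].
Row 1: (-18)·1 + (-6)·y = 0
Row 2: (36)·1 + (12)·y = 0
Solving gives y = -3.
Check: S·(1, -3) = (-3, 9) = -3·(1, -3).

-3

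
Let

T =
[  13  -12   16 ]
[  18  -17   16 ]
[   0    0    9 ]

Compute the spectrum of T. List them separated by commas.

-5, 1, 9

The characteristic polynomial is p(λ) = det(λI - T).
Cofactor expansion gives p(λ) = λ^3 - 5λ^2 - 41λ + 45.
Try λ = 1: p(1) = 0, so 1 is a root.
Dividing by (λ - 1) leaves λ^2 - 4λ - 45.
The quadratic factors as (λ + 5)·(λ - 9).
Eigenvalues: -5, 1, 9.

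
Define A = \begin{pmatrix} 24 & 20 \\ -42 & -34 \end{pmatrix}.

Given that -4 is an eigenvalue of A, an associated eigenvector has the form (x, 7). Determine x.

-5

We need (A + 4I)v = 0.
A + 4I = [[28, 20], [-42, -30]].
Row 1: (28)·x + (20)·7 = 0
Row 2: (-42)·x + (-30)·7 = 0
Solving gives x = -5.
Check: A·(-5, 7) = (20, -28) = -4·(-5, 7).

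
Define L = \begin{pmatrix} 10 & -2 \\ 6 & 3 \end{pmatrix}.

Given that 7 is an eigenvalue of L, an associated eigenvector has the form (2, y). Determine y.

3

We need (L - 7I)v = 0.
L - 7I = [[3, -2], [6, -4]].
Row 1: (3)·2 + (-2)·y = 0
Row 2: (6)·2 + (-4)·y = 0
Solving gives y = 3.
Check: L·(2, 3) = (14, 21) = 7·(2, 3).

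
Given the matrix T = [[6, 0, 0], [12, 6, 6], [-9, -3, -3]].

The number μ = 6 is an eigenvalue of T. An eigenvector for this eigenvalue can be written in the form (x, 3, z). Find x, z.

1, -2

We need (T - 6I)v = 0.
T - 6I = [[0, 0, 0], [12, 0, 6], [-9, -3, -9]].
Row 1: (0)·x + (0)·3 + (0)·z = 0
Row 2: (12)·x + (0)·3 + (6)·z = 0
Row 3: (-9)·x + (-3)·3 + (-9)·z = 0
Solving gives x = 1, z = -2.
Check: T·(1, 3, -2) = (6, 18, -12) = 6·(1, 3, -2).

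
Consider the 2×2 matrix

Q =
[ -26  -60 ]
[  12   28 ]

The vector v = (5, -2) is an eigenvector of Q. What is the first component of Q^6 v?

320

First find the eigenvalue: Qv = (-10, 4) = -2·(5, -2), so λ = -2.
Then Q^6 v = λ^6·v = (-2)^6·(5, -2) = 64·(5, -2) = (320, -128).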